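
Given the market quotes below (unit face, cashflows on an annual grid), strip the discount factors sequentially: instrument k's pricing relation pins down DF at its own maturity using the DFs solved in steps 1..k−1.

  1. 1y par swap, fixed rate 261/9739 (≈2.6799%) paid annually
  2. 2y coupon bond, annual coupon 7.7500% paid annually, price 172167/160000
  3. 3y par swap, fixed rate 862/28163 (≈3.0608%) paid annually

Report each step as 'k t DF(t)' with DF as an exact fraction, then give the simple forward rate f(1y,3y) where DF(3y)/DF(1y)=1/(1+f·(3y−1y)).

1 1 9739/10000
2 2 4643/5000
3 3 4569/5000
f(1y,3y) = ((9739/10000)/(4569/5000) − 1)/(2) = 601/18276 ≈ 3.2885%

step 1 [1y] swap r/1=261/9739: DF=(1 − 261/9739·(0))/(1+261/9739) = 9739/10000 ≈ 0.973900
step 2 [2y] bond c/1=31/400: DF=(172167/160000 − 31/400·(0.973900))/(1+31/400) = 4643/5000 ≈ 0.928600
step 3 [3y] swap r/1=862/28163: DF=(1 − 862/28163·(0.973900+0.928600))/(1+862/28163) = 4569/5000 ≈ 0.913800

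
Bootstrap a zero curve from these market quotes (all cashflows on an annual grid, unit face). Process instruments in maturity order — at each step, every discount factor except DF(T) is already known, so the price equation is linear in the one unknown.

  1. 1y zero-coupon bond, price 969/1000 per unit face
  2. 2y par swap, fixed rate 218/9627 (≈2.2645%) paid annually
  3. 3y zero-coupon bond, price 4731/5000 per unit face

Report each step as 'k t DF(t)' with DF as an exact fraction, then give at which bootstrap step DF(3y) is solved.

step 1 [1y] zero: DF = P = 969/1000 ≈ 0.969000
step 2 [2y] swap r/1=218/9627: DF=(1 − 218/9627·(0.969000))/(1+218/9627) = 2391/2500 ≈ 0.956400
step 3 [3y] zero: DF = P = 4731/5000 ≈ 0.946200

1 1 969/1000
2 2 2391/2500
3 3 4731/5000
DF(3y) is solved at step 3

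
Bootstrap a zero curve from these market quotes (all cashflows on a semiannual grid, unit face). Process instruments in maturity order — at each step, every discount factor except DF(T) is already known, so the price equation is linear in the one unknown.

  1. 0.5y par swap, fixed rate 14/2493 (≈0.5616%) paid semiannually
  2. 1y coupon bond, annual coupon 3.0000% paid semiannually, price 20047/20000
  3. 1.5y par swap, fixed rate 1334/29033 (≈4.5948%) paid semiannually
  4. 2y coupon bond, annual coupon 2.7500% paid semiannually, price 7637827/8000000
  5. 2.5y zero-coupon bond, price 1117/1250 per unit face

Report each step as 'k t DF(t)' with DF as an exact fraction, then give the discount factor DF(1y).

1 1/2 2493/2500
2 1 608/625
3 3/2 9333/10000
4 2 564/625
5 5/2 1117/1250
DF(1y) = 608/625 ≈ 0.972800

step 1 [0.5y] swap r/2=7/2493: DF=(1 − 7/2493·(0))/(1+7/2493) = 2493/2500 ≈ 0.997200
step 2 [1y] bond c/2=3/200: DF=(20047/20000 − 3/200·(0.997200))/(1+3/200) = 608/625 ≈ 0.972800
step 3 [1.5y] swap r/2=667/29033: DF=(1 − 667/29033·(0.997200+0.972800))/(1+667/29033) = 9333/10000 ≈ 0.933300
step 4 [2y] bond c/2=11/800: DF=(7637827/8000000 − 11/800·(0.997200+0.972800+0.933300))/(1+11/800) = 564/625 ≈ 0.902400
step 5 [2.5y] zero: DF = P = 1117/1250 ≈ 0.893600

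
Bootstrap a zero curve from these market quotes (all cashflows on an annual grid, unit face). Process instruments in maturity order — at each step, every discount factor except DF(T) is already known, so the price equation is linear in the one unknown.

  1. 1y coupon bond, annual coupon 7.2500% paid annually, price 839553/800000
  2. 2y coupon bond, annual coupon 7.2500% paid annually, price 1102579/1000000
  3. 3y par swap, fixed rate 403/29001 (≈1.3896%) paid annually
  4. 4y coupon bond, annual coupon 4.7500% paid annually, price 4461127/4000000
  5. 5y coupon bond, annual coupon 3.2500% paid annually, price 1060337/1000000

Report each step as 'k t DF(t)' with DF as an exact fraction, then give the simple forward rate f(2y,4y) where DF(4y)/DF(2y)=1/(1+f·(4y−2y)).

step 1 [1y] bond c/1=29/400: DF=(839553/800000 − 29/400·(0))/(1+29/400) = 1957/2000 ≈ 0.978500
step 2 [2y] bond c/1=29/400: DF=(1102579/1000000 − 29/400·(0.978500))/(1+29/400) = 9619/10000 ≈ 0.961900
step 3 [3y] swap r/1=403/29001: DF=(1 − 403/29001·(0.978500+0.961900))/(1+403/29001) = 9597/10000 ≈ 0.959700
step 4 [4y] bond c/1=19/400: DF=(4461127/4000000 − 19/400·(0.978500+0.961900+0.959700))/(1+19/400) = 2333/2500 ≈ 0.933200
step 5 [5y] bond c/1=13/400: DF=(1060337/1000000 − 13/400·(0.978500+0.961900+0.959700+0.933200))/(1+13/400) = 9063/10000 ≈ 0.906300

1 1 1957/2000
2 2 9619/10000
3 3 9597/10000
4 4 2333/2500
5 5 9063/10000
f(2y,4y) = ((9619/10000)/(2333/2500) − 1)/(2) = 287/18664 ≈ 1.5377%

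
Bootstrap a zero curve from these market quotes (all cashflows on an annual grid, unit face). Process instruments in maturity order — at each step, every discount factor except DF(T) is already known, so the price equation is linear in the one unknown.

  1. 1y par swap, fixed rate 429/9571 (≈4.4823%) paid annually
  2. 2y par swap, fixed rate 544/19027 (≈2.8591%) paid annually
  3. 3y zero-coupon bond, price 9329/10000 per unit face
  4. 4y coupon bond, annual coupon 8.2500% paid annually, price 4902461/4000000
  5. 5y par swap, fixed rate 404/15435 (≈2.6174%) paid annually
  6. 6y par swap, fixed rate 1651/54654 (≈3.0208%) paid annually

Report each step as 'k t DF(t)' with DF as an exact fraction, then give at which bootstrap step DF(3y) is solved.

step 1 [1y] swap r/1=429/9571: DF=(1 − 429/9571·(0))/(1+429/9571) = 9571/10000 ≈ 0.957100
step 2 [2y] swap r/1=544/19027: DF=(1 − 544/19027·(0.957100))/(1+544/19027) = 591/625 ≈ 0.945600
step 3 [3y] zero: DF = P = 9329/10000 ≈ 0.932900
step 4 [4y] bond c/1=33/400: DF=(4902461/4000000 − 33/400·(0.957100+0.945600+0.932900))/(1+33/400) = 9161/10000 ≈ 0.916100
step 5 [5y] swap r/1=404/15435: DF=(1 − 404/15435·(0.957100+0.945600+0.932900+0.916100))/(1+404/15435) = 2197/2500 ≈ 0.878800
step 6 [6y] swap r/1=1651/54654: DF=(1 − 1651/54654·(0.957100+0.945600+0.932900+0.916100+0.878800))/(1+1651/54654) = 8349/10000 ≈ 0.834900

1 1 9571/10000
2 2 591/625
3 3 9329/10000
4 4 9161/10000
5 5 2197/2500
6 6 8349/10000
DF(3y) is solved at step 3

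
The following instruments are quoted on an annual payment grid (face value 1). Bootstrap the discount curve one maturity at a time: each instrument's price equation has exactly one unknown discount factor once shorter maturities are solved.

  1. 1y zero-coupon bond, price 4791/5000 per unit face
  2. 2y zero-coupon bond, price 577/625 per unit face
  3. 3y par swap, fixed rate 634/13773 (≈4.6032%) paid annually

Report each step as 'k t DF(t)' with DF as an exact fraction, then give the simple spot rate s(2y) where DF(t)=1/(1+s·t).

step 1 [1y] zero: DF = P = 4791/5000 ≈ 0.958200
step 2 [2y] zero: DF = P = 577/625 ≈ 0.923200
step 3 [3y] swap r/1=634/13773: DF=(1 − 634/13773·(0.958200+0.923200))/(1+634/13773) = 2183/2500 ≈ 0.873200

1 1 4791/5000
2 2 577/625
3 3 2183/2500
s(2y) = (1/(577/625) − 1)/(2) = 24/577 ≈ 4.1594%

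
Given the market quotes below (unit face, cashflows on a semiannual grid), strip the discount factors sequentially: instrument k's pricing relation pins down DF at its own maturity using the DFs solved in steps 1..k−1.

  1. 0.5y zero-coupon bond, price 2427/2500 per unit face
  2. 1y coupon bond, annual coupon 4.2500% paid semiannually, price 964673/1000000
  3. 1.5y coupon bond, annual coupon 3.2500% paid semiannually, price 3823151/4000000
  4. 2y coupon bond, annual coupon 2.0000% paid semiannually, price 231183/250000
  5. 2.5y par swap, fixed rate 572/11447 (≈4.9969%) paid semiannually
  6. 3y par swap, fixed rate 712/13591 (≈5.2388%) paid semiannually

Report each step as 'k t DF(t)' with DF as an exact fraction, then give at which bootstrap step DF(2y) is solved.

step 1 [0.5y] zero: DF = P = 2427/2500 ≈ 0.970800
step 2 [1y] bond c/2=17/800: DF=(964673/1000000 − 17/800·(0.970800))/(1+17/800) = 2311/2500 ≈ 0.924400
step 3 [1.5y] bond c/2=13/800: DF=(3823151/4000000 − 13/800·(0.970800+0.924400))/(1+13/800) = 4551/5000 ≈ 0.910200
step 4 [2y] bond c/2=1/100: DF=(231183/250000 − 1/100·(0.970800+0.924400+0.910200))/(1+1/100) = 4439/5000 ≈ 0.887800
step 5 [2.5y] swap r/2=286/11447: DF=(1 − 286/11447·(0.970800+0.924400+0.910200+0.887800))/(1+286/11447) = 1107/1250 ≈ 0.885600
step 6 [3y] swap r/2=356/13591: DF=(1 − 356/13591·(0.970800+0.924400+0.910200+0.887800+0.885600))/(1+356/13591) = 536/625 ≈ 0.857600

1 1/2 2427/2500
2 1 2311/2500
3 3/2 4551/5000
4 2 4439/5000
5 5/2 1107/1250
6 3 536/625
DF(2y) is solved at step 4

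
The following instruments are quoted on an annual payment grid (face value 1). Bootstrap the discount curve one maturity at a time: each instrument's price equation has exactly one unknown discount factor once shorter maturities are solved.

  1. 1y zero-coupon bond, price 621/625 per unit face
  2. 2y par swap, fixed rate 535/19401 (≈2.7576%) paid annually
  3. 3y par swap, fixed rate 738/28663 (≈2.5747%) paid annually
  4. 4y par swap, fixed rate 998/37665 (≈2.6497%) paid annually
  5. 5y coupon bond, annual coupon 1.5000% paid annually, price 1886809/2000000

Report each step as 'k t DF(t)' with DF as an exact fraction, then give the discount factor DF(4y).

step 1 [1y] zero: DF = P = 621/625 ≈ 0.993600
step 2 [2y] swap r/1=535/19401: DF=(1 − 535/19401·(0.993600))/(1+535/19401) = 1893/2000 ≈ 0.946500
step 3 [3y] swap r/1=738/28663: DF=(1 − 738/28663·(0.993600+0.946500))/(1+738/28663) = 4631/5000 ≈ 0.926200
step 4 [4y] swap r/1=998/37665: DF=(1 − 998/37665·(0.993600+0.946500+0.926200))/(1+998/37665) = 4501/5000 ≈ 0.900200
step 5 [5y] bond c/1=3/200: DF=(1886809/2000000 − 3/200·(0.993600+0.946500+0.926200+0.900200))/(1+3/200) = 4369/5000 ≈ 0.873800

1 1 621/625
2 2 1893/2000
3 3 4631/5000
4 4 4501/5000
5 5 4369/5000
DF(4y) = 4501/5000 ≈ 0.900200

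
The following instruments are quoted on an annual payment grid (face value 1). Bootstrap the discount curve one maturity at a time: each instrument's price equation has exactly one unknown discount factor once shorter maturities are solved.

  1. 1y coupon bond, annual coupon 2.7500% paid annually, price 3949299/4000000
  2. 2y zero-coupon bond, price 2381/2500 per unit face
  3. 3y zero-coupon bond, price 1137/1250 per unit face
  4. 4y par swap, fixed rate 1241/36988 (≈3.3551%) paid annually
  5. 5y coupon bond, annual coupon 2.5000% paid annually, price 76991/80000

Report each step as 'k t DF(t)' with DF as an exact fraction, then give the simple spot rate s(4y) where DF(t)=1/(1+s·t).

step 1 [1y] bond c/1=11/400: DF=(3949299/4000000 − 11/400·(0))/(1+11/400) = 9609/10000 ≈ 0.960900
step 2 [2y] zero: DF = P = 2381/2500 ≈ 0.952400
step 3 [3y] zero: DF = P = 1137/1250 ≈ 0.909600
step 4 [4y] swap r/1=1241/36988: DF=(1 − 1241/36988·(0.960900+0.952400+0.909600))/(1+1241/36988) = 8759/10000 ≈ 0.875900
step 5 [5y] bond c/1=1/40: DF=(76991/80000 − 1/40·(0.960900+0.952400+0.909600+0.875900))/(1+1/40) = 8487/10000 ≈ 0.848700

1 1 9609/10000
2 2 2381/2500
3 3 1137/1250
4 4 8759/10000
5 5 8487/10000
s(4y) = (1/(8759/10000) − 1)/(4) = 1241/35036 ≈ 3.5421%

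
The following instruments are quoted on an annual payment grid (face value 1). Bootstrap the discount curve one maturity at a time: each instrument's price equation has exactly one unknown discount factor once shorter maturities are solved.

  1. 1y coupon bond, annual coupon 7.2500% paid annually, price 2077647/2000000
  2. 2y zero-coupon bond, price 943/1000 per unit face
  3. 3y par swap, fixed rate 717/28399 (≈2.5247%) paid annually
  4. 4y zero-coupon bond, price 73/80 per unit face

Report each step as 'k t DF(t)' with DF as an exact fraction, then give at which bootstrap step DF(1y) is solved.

1 1 4843/5000
2 2 943/1000
3 3 9283/10000
4 4 73/80
DF(1y) is solved at step 1

step 1 [1y] bond c/1=29/400: DF=(2077647/2000000 − 29/400·(0))/(1+29/400) = 4843/5000 ≈ 0.968600
step 2 [2y] zero: DF = P = 943/1000 ≈ 0.943000
step 3 [3y] swap r/1=717/28399: DF=(1 − 717/28399·(0.968600+0.943000))/(1+717/28399) = 9283/10000 ≈ 0.928300
step 4 [4y] zero: DF = P = 73/80 ≈ 0.912500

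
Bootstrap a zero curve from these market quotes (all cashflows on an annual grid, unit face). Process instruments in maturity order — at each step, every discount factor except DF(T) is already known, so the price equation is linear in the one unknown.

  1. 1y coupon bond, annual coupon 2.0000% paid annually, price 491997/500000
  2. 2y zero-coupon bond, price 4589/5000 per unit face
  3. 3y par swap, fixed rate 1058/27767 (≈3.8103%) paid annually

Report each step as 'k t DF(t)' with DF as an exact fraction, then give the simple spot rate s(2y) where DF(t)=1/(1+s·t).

step 1 [1y] bond c/1=1/50: DF=(491997/500000 − 1/50·(0))/(1+1/50) = 9647/10000 ≈ 0.964700
step 2 [2y] zero: DF = P = 4589/5000 ≈ 0.917800
step 3 [3y] swap r/1=1058/27767: DF=(1 − 1058/27767·(0.964700+0.917800))/(1+1058/27767) = 4471/5000 ≈ 0.894200

1 1 9647/10000
2 2 4589/5000
3 3 4471/5000
s(2y) = (1/(4589/5000) − 1)/(2) = 411/9178 ≈ 4.4781%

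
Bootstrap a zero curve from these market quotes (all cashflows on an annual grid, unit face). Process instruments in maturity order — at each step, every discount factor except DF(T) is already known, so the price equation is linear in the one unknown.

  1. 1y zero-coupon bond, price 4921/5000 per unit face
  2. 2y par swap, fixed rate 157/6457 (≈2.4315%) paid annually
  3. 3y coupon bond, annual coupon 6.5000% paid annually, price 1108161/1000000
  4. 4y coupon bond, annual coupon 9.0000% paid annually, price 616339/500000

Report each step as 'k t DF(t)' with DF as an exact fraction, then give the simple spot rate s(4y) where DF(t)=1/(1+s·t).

step 1 [1y] zero: DF = P = 4921/5000 ≈ 0.984200
step 2 [2y] swap r/1=157/6457: DF=(1 − 157/6457·(0.984200))/(1+157/6457) = 9529/10000 ≈ 0.952900
step 3 [3y] bond c/1=13/200: DF=(1108161/1000000 − 13/200·(0.984200+0.952900))/(1+13/200) = 9223/10000 ≈ 0.922300
step 4 [4y] bond c/1=9/100: DF=(616339/500000 − 9/100·(0.984200+0.952900+0.922300))/(1+9/100) = 2237/2500 ≈ 0.894800

1 1 4921/5000
2 2 9529/10000
3 3 9223/10000
4 4 2237/2500
s(4y) = (1/(2237/2500) − 1)/(4) = 263/8948 ≈ 2.9392%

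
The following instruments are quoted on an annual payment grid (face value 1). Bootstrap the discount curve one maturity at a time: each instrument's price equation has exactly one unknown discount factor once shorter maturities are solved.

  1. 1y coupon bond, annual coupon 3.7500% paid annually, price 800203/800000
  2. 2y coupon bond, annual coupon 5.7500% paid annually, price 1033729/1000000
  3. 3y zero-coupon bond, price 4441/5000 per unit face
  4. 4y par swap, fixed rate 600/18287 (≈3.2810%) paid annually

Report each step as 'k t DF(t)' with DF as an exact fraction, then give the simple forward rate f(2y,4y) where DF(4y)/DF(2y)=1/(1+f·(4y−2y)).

1 1 9641/10000
2 2 9251/10000
3 3 4441/5000
4 4 22/25
f(2y,4y) = ((9251/10000)/(22/25) − 1)/(2) = 41/1600 ≈ 2.5625%

step 1 [1y] bond c/1=3/80: DF=(800203/800000 − 3/80·(0))/(1+3/80) = 9641/10000 ≈ 0.964100
step 2 [2y] bond c/1=23/400: DF=(1033729/1000000 − 23/400·(0.964100))/(1+23/400) = 9251/10000 ≈ 0.925100
step 3 [3y] zero: DF = P = 4441/5000 ≈ 0.888200
step 4 [4y] swap r/1=600/18287: DF=(1 − 600/18287·(0.964100+0.925100+0.888200))/(1+600/18287) = 22/25 ≈ 0.880000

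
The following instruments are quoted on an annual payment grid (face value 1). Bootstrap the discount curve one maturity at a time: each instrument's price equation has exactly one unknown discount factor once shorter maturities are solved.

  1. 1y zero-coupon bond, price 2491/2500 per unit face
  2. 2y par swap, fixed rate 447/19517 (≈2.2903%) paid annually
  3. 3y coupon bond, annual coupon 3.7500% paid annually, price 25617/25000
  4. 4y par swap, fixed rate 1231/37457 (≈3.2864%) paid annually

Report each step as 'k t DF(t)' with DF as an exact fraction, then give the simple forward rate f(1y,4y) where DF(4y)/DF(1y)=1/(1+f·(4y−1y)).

step 1 [1y] zero: DF = P = 2491/2500 ≈ 0.996400
step 2 [2y] swap r/1=447/19517: DF=(1 − 447/19517·(0.996400))/(1+447/19517) = 9553/10000 ≈ 0.955300
step 3 [3y] bond c/1=3/80: DF=(25617/25000 − 3/80·(0.996400+0.955300))/(1+3/80) = 9171/10000 ≈ 0.917100
step 4 [4y] swap r/1=1231/37457: DF=(1 − 1231/37457·(0.996400+0.955300+0.917100))/(1+1231/37457) = 8769/10000 ≈ 0.876900

1 1 2491/2500
2 2 9553/10000
3 3 9171/10000
4 4 8769/10000
f(1y,4y) = ((2491/2500)/(8769/10000) − 1)/(3) = 1195/26307 ≈ 4.5425%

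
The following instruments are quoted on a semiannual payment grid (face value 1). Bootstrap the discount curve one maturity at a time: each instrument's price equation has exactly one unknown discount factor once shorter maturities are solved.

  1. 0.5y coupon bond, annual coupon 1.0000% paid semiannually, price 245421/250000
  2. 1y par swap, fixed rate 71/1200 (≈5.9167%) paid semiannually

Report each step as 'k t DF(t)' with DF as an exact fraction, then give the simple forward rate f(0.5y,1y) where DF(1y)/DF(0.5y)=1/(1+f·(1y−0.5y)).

step 1 [0.5y] bond c/2=1/200: DF=(245421/250000 − 1/200·(0))/(1+1/200) = 1221/1250 ≈ 0.976800
step 2 [1y] swap r/2=71/2400: DF=(1 − 71/2400·(0.976800))/(1+71/2400) = 1179/1250 ≈ 0.943200

1 1/2 1221/1250
2 1 1179/1250
f(0.5y,1y) = ((1221/1250)/(1179/1250) − 1)/(1/2) = 28/393 ≈ 7.1247%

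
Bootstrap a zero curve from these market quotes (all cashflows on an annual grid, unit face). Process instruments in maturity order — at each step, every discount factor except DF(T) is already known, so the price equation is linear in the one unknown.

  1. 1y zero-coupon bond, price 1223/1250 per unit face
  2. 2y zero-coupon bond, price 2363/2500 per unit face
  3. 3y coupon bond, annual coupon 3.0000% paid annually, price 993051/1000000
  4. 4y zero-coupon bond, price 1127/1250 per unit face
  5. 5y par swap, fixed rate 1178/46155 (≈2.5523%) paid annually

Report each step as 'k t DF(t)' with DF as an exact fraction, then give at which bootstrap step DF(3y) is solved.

step 1 [1y] zero: DF = P = 1223/1250 ≈ 0.978400
step 2 [2y] zero: DF = P = 2363/2500 ≈ 0.945200
step 3 [3y] bond c/1=3/100: DF=(993051/1000000 − 3/100·(0.978400+0.945200))/(1+3/100) = 9081/10000 ≈ 0.908100
step 4 [4y] zero: DF = P = 1127/1250 ≈ 0.901600
step 5 [5y] swap r/1=1178/46155: DF=(1 − 1178/46155·(0.978400+0.945200+0.908100+0.901600))/(1+1178/46155) = 4411/5000 ≈ 0.882200

1 1 1223/1250
2 2 2363/2500
3 3 9081/10000
4 4 1127/1250
5 5 4411/5000
DF(3y) is solved at step 3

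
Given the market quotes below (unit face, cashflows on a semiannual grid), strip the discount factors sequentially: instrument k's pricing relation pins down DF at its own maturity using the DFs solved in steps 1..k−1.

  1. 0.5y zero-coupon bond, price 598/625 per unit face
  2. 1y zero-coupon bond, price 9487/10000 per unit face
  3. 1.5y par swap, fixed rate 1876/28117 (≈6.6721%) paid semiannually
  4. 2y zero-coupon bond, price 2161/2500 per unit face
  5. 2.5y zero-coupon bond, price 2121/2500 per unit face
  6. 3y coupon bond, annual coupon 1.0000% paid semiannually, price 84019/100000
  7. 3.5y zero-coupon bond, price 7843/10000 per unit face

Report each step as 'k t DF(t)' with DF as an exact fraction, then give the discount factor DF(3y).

1 1/2 598/625
2 1 9487/10000
3 3/2 4531/5000
4 2 2161/2500
5 5/2 2121/2500
6 3 1627/2000
7 7/2 7843/10000
DF(3y) = 1627/2000 ≈ 0.813500

step 1 [0.5y] zero: DF = P = 598/625 ≈ 0.956800
step 2 [1y] zero: DF = P = 9487/10000 ≈ 0.948700
step 3 [1.5y] swap r/2=938/28117: DF=(1 − 938/28117·(0.956800+0.948700))/(1+938/28117) = 4531/5000 ≈ 0.906200
step 4 [2y] zero: DF = P = 2161/2500 ≈ 0.864400
step 5 [2.5y] zero: DF = P = 2121/2500 ≈ 0.848400
step 6 [3y] bond c/2=1/200: DF=(84019/100000 − 1/200·(0.956800+0.948700+0.906200+0.864400+0.848400))/(1+1/200) = 1627/2000 ≈ 0.813500
step 7 [3.5y] zero: DF = P = 7843/10000 ≈ 0.784300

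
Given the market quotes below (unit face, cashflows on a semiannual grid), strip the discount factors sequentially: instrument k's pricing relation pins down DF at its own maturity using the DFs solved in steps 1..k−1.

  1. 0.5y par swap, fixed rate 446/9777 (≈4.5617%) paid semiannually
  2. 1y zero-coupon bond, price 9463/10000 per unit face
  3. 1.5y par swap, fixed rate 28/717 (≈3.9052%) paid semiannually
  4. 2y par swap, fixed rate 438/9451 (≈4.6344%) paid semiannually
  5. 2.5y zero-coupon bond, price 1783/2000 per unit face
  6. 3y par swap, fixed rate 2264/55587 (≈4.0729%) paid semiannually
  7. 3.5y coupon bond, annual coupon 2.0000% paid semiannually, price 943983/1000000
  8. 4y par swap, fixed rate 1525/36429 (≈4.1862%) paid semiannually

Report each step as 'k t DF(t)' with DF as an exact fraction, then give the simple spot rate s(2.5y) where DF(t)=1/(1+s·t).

1 1/2 9777/10000
2 1 9463/10000
3 3/2 118/125
4 2 2281/2500
5 5/2 1783/2000
6 3 2217/2500
7 7/2 2199/2500
8 4 339/400
s(2.5y) = (1/(1783/2000) − 1)/(5/2) = 434/8915 ≈ 4.8682%

step 1 [0.5y] swap r/2=223/9777: DF=(1 − 223/9777·(0))/(1+223/9777) = 9777/10000 ≈ 0.977700
step 2 [1y] zero: DF = P = 9463/10000 ≈ 0.946300
step 3 [1.5y] swap r/2=14/717: DF=(1 − 14/717·(0.977700+0.946300))/(1+14/717) = 118/125 ≈ 0.944000
step 4 [2y] swap r/2=219/9451: DF=(1 − 219/9451·(0.977700+0.946300+0.944000))/(1+219/9451) = 2281/2500 ≈ 0.912400
step 5 [2.5y] zero: DF = P = 1783/2000 ≈ 0.891500
step 6 [3y] swap r/2=1132/55587: DF=(1 − 1132/55587·(0.977700+0.946300+0.944000+0.912400+0.891500))/(1+1132/55587) = 2217/2500 ≈ 0.886800
step 7 [3.5y] bond c/2=1/100: DF=(943983/1000000 − 1/100·(0.977700+0.946300+0.944000+0.912400+0.891500+0.886800))/(1+1/100) = 2199/2500 ≈ 0.879600
step 8 [4y] swap r/2=1525/72858: DF=(1 − 1525/72858·(0.977700+0.946300+0.944000+0.912400+0.891500+0.886800+0.879600))/(1+1525/72858) = 339/400 ≈ 0.847500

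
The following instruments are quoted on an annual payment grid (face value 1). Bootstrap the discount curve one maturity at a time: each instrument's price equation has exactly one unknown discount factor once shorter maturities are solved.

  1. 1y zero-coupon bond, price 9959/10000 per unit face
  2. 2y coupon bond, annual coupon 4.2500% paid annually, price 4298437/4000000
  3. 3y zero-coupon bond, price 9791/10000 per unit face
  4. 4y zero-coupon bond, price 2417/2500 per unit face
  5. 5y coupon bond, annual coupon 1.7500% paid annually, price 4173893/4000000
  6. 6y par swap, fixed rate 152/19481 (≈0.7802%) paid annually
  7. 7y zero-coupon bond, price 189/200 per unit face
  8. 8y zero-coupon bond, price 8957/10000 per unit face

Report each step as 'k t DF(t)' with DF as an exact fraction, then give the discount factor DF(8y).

step 1 [1y] zero: DF = P = 9959/10000 ≈ 0.995900
step 2 [2y] bond c/1=17/400: DF=(4298437/4000000 − 17/400·(0.995900))/(1+17/400) = 4951/5000 ≈ 0.990200
step 3 [3y] zero: DF = P = 9791/10000 ≈ 0.979100
step 4 [4y] zero: DF = P = 2417/2500 ≈ 0.966800
step 5 [5y] bond c/1=7/400: DF=(4173893/4000000 − 7/400·(0.995900+0.990200+0.979100+0.966800))/(1+7/400) = 9579/10000 ≈ 0.957900
step 6 [6y] swap r/1=152/19481: DF=(1 − 152/19481·(0.995900+0.990200+0.979100+0.966800+0.957900))/(1+152/19481) = 1193/1250 ≈ 0.954400
step 7 [7y] zero: DF = P = 189/200 ≈ 0.945000
step 8 [8y] zero: DF = P = 8957/10000 ≈ 0.895700

1 1 9959/10000
2 2 4951/5000
3 3 9791/10000
4 4 2417/2500
5 5 9579/10000
6 6 1193/1250
7 7 189/200
8 8 8957/10000
DF(8y) = 8957/10000 ≈ 0.895700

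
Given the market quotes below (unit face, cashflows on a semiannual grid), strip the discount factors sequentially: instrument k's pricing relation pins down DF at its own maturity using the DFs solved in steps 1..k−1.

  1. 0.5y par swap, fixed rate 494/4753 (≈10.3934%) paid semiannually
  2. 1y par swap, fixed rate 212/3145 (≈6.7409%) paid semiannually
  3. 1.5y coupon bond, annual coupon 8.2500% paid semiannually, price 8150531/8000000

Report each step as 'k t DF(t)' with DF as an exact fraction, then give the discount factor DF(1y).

step 1 [0.5y] swap r/2=247/4753: DF=(1 − 247/4753·(0))/(1+247/4753) = 4753/5000 ≈ 0.950600
step 2 [1y] swap r/2=106/3145: DF=(1 − 106/3145·(0.950600))/(1+106/3145) = 2341/2500 ≈ 0.936400
step 3 [1.5y] bond c/2=33/800: DF=(8150531/8000000 − 33/800·(0.950600+0.936400))/(1+33/800) = 9037/10000 ≈ 0.903700

1 1/2 4753/5000
2 1 2341/2500
3 3/2 9037/10000
DF(1y) = 2341/2500 ≈ 0.936400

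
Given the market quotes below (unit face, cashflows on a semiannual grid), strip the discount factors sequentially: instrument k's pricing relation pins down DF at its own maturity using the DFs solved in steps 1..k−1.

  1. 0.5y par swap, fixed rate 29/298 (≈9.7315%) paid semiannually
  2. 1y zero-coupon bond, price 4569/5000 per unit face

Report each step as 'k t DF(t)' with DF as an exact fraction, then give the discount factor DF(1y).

step 1 [0.5y] swap r/2=29/596: DF=(1 − 29/596·(0))/(1+29/596) = 596/625 ≈ 0.953600
step 2 [1y] zero: DF = P = 4569/5000 ≈ 0.913800

1 1/2 596/625
2 1 4569/5000
DF(1y) = 4569/5000 ≈ 0.913800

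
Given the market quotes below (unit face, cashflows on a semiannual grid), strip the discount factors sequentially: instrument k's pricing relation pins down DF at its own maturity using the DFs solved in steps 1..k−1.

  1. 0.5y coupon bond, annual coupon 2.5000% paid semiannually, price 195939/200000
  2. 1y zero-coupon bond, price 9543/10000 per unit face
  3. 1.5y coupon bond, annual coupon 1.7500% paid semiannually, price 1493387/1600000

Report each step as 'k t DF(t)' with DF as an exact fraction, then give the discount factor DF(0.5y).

step 1 [0.5y] bond c/2=1/80: DF=(195939/200000 − 1/80·(0))/(1+1/80) = 2419/2500 ≈ 0.967600
step 2 [1y] zero: DF = P = 9543/10000 ≈ 0.954300
step 3 [1.5y] bond c/2=7/800: DF=(1493387/1600000 − 7/800·(0.967600+0.954300))/(1+7/800) = 4543/5000 ≈ 0.908600

1 1/2 2419/2500
2 1 9543/10000
3 3/2 4543/5000
DF(0.5y) = 2419/2500 ≈ 0.967600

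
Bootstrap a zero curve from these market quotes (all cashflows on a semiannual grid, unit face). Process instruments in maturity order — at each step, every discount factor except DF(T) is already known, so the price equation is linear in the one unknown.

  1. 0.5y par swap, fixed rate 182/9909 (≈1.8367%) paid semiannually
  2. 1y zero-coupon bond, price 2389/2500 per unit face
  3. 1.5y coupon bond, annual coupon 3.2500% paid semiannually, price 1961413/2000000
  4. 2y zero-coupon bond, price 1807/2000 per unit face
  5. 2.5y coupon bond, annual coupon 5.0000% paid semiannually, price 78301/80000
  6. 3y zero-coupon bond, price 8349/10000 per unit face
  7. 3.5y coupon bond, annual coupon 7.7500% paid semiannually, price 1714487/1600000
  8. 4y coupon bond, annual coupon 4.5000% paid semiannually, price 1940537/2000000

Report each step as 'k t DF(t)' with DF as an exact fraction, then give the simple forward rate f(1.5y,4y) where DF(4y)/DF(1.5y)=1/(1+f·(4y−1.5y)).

1 1/2 9909/10000
2 1 2389/2500
3 3/2 9339/10000
4 2 1807/2000
5 5/2 4313/5000
6 3 8349/10000
7 7/2 8271/10000
8 4 8101/10000
f(1.5y,4y) = ((9339/10000)/(8101/10000) − 1)/(5/2) = 2476/40505 ≈ 6.1128%

step 1 [0.5y] swap r/2=91/9909: DF=(1 − 91/9909·(0))/(1+91/9909) = 9909/10000 ≈ 0.990900
step 2 [1y] zero: DF = P = 2389/2500 ≈ 0.955600
step 3 [1.5y] bond c/2=13/800: DF=(1961413/2000000 − 13/800·(0.990900+0.955600))/(1+13/800) = 9339/10000 ≈ 0.933900
step 4 [2y] zero: DF = P = 1807/2000 ≈ 0.903500
step 5 [2.5y] bond c/2=1/40: DF=(78301/80000 − 1/40·(0.990900+0.955600+0.933900+0.903500))/(1+1/40) = 4313/5000 ≈ 0.862600
step 6 [3y] zero: DF = P = 8349/10000 ≈ 0.834900
step 7 [3.5y] bond c/2=31/800: DF=(1714487/1600000 − 31/800·(0.990900+0.955600+0.933900+0.903500+0.862600+0.834900))/(1+31/800) = 8271/10000 ≈ 0.827100
step 8 [4y] bond c/2=9/400: DF=(1940537/2000000 − 9/400·(0.990900+0.955600+0.933900+0.903500+0.862600+0.834900+0.827100))/(1+9/400) = 8101/10000 ≈ 0.810100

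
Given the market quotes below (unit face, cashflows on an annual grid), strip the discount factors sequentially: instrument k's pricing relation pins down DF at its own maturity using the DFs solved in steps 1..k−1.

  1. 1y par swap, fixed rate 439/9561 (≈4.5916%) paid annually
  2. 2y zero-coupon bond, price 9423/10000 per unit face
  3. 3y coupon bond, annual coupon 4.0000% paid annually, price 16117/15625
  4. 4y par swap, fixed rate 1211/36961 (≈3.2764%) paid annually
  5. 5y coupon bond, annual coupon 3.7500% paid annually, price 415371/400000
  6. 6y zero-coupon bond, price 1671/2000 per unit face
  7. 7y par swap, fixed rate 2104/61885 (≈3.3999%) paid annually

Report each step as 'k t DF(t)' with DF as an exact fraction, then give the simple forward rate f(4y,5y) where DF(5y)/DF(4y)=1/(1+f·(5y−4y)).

1 1 9561/10000
2 2 9423/10000
3 3 2297/2500
4 4 8789/10000
5 5 8673/10000
6 6 1671/2000
7 7 987/1250
f(4y,5y) = ((8789/10000)/(8673/10000) − 1)/(1) = 116/8673 ≈ 1.3375%

step 1 [1y] swap r/1=439/9561: DF=(1 − 439/9561·(0))/(1+439/9561) = 9561/10000 ≈ 0.956100
step 2 [2y] zero: DF = P = 9423/10000 ≈ 0.942300
step 3 [3y] bond c/1=1/25: DF=(16117/15625 − 1/25·(0.956100+0.942300))/(1+1/25) = 2297/2500 ≈ 0.918800
step 4 [4y] swap r/1=1211/36961: DF=(1 − 1211/36961·(0.956100+0.942300+0.918800))/(1+1211/36961) = 8789/10000 ≈ 0.878900
step 5 [5y] bond c/1=3/80: DF=(415371/400000 − 3/80·(0.956100+0.942300+0.918800+0.878900))/(1+3/80) = 8673/10000 ≈ 0.867300
step 6 [6y] zero: DF = P = 1671/2000 ≈ 0.835500
step 7 [7y] swap r/1=2104/61885: DF=(1 − 2104/61885·(0.956100+0.942300+0.918800+0.878900+0.867300+0.835500))/(1+2104/61885) = 987/1250 ≈ 0.789600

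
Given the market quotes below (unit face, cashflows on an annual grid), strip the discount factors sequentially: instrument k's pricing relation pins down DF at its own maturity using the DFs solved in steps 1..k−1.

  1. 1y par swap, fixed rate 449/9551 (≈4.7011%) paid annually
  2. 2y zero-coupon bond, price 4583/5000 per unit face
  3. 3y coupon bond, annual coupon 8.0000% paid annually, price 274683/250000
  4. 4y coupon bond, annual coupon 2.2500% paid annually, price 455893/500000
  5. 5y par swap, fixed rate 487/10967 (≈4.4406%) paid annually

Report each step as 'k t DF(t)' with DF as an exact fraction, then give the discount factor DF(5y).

step 1 [1y] swap r/1=449/9551: DF=(1 − 449/9551·(0))/(1+449/9551) = 9551/10000 ≈ 0.955100
step 2 [2y] zero: DF = P = 4583/5000 ≈ 0.916600
step 3 [3y] bond c/1=2/25: DF=(274683/250000 − 2/25·(0.955100+0.916600))/(1+2/25) = 8787/10000 ≈ 0.878700
step 4 [4y] bond c/1=9/400: DF=(455893/500000 − 9/400·(0.955100+0.916600+0.878700))/(1+9/400) = 1039/1250 ≈ 0.831200
step 5 [5y] swap r/1=487/10967: DF=(1 − 487/10967·(0.955100+0.916600+0.878700+0.831200))/(1+487/10967) = 2013/2500 ≈ 0.805200

1 1 9551/10000
2 2 4583/5000
3 3 8787/10000
4 4 1039/1250
5 5 2013/2500
DF(5y) = 2013/2500 ≈ 0.805200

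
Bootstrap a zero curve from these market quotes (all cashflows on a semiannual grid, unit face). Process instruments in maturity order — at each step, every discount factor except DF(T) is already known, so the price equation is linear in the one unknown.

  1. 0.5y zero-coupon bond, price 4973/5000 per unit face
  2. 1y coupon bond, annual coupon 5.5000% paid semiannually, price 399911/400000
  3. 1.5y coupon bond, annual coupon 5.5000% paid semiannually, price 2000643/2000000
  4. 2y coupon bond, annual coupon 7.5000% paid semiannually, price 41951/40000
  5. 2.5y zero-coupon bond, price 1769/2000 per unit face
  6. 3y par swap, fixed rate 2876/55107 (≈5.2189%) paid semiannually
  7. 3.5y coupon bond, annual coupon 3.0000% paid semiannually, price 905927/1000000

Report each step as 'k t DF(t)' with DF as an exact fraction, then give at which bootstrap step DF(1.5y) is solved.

1 1/2 4973/5000
2 1 1183/1250
3 3/2 576/625
4 2 4537/5000
5 5/2 1769/2000
6 3 4281/5000
7 7/2 8111/10000
DF(1.5y) is solved at step 3

step 1 [0.5y] zero: DF = P = 4973/5000 ≈ 0.994600
step 2 [1y] bond c/2=11/400: DF=(399911/400000 − 11/400·(0.994600))/(1+11/400) = 1183/1250 ≈ 0.946400
step 3 [1.5y] bond c/2=11/400: DF=(2000643/2000000 − 11/400·(0.994600+0.946400))/(1+11/400) = 576/625 ≈ 0.921600
step 4 [2y] bond c/2=3/80: DF=(41951/40000 − 3/80·(0.994600+0.946400+0.921600))/(1+3/80) = 4537/5000 ≈ 0.907400
step 5 [2.5y] zero: DF = P = 1769/2000 ≈ 0.884500
step 6 [3y] swap r/2=1438/55107: DF=(1 − 1438/55107·(0.994600+0.946400+0.921600+0.907400+0.884500))/(1+1438/55107) = 4281/5000 ≈ 0.856200
step 7 [3.5y] bond c/2=3/200: DF=(905927/1000000 − 3/200·(0.994600+0.946400+0.921600+0.907400+0.884500+0.856200))/(1+3/200) = 8111/10000 ≈ 0.811100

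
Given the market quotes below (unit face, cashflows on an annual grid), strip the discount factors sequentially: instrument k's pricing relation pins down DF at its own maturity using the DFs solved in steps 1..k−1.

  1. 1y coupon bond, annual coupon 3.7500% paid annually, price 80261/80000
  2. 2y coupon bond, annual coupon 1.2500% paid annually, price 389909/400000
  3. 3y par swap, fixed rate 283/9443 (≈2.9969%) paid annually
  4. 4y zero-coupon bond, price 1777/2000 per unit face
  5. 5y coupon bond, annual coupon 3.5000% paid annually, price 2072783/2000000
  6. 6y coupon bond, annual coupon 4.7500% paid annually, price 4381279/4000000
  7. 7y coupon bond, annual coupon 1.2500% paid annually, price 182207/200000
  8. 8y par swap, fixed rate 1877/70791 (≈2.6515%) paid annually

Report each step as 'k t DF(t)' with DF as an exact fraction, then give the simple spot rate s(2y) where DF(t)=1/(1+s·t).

step 1 [1y] bond c/1=3/80: DF=(80261/80000 − 3/80·(0))/(1+3/80) = 967/1000 ≈ 0.967000
step 2 [2y] bond c/1=1/80: DF=(389909/400000 − 1/80·(0.967000))/(1+1/80) = 2377/2500 ≈ 0.950800
step 3 [3y] swap r/1=283/9443: DF=(1 − 283/9443·(0.967000+0.950800))/(1+283/9443) = 9151/10000 ≈ 0.915100
step 4 [4y] zero: DF = P = 1777/2000 ≈ 0.888500
step 5 [5y] bond c/1=7/200: DF=(2072783/2000000 − 7/200·(0.967000+0.950800+0.915100+0.888500))/(1+7/200) = 1751/2000 ≈ 0.875500
step 6 [6y] bond c/1=19/400: DF=(4381279/4000000 − 19/400·(0.967000+0.950800+0.915100+0.888500+0.875500))/(1+19/400) = 2093/2500 ≈ 0.837200
step 7 [7y] bond c/1=1/80: DF=(182207/200000 − 1/80·(0.967000+0.950800+0.915100+0.888500+0.875500+0.837200))/(1+1/80) = 8327/10000 ≈ 0.832700
step 8 [8y] swap r/1=1877/70791: DF=(1 − 1877/70791·(0.967000+0.950800+0.915100+0.888500+0.875500+0.837200+0.832700))/(1+1877/70791) = 8123/10000 ≈ 0.812300

1 1 967/1000
2 2 2377/2500
3 3 9151/10000
4 4 1777/2000
5 5 1751/2000
6 6 2093/2500
7 7 8327/10000
8 8 8123/10000
s(2y) = (1/(2377/2500) − 1)/(2) = 123/4754 ≈ 2.5873%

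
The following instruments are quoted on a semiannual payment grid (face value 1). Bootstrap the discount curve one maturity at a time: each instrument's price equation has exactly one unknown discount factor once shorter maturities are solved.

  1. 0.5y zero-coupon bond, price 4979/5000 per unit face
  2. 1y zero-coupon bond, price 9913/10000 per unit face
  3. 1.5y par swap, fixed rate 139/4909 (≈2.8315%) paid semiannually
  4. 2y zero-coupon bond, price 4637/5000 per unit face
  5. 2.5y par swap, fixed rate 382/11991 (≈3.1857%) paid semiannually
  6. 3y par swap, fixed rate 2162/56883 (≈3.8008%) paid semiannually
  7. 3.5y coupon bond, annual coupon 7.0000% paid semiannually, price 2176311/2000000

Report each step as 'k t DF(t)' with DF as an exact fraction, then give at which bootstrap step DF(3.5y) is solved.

step 1 [0.5y] zero: DF = P = 4979/5000 ≈ 0.995800
step 2 [1y] zero: DF = P = 9913/10000 ≈ 0.991300
step 3 [1.5y] swap r/2=139/9818: DF=(1 − 139/9818·(0.995800+0.991300))/(1+139/9818) = 9583/10000 ≈ 0.958300
step 4 [2y] zero: DF = P = 4637/5000 ≈ 0.927400
step 5 [2.5y] swap r/2=191/11991: DF=(1 − 191/11991·(0.995800+0.991300+0.958300+0.927400))/(1+191/11991) = 2309/2500 ≈ 0.923600
step 6 [3y] swap r/2=1081/56883: DF=(1 − 1081/56883·(0.995800+0.991300+0.958300+0.927400+0.923600))/(1+1081/56883) = 8919/10000 ≈ 0.891900
step 7 [3.5y] bond c/2=7/200: DF=(2176311/2000000 − 7/200·(0.995800+0.991300+0.958300+0.927400+0.923600+0.891900))/(1+7/200) = 859/1000 ≈ 0.859000

1 1/2 4979/5000
2 1 9913/10000
3 3/2 9583/10000
4 2 4637/5000
5 5/2 2309/2500
6 3 8919/10000
7 7/2 859/1000
DF(3.5y) is solved at step 7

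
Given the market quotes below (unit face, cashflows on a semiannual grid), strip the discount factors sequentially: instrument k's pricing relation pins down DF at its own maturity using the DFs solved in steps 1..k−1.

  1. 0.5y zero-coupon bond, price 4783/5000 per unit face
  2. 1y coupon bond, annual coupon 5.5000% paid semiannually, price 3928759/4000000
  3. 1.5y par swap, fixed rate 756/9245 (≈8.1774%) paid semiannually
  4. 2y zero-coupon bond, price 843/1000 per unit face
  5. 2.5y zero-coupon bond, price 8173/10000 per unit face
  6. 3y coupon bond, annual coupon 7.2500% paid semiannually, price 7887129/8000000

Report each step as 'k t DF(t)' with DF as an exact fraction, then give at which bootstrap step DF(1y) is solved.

step 1 [0.5y] zero: DF = P = 4783/5000 ≈ 0.956600
step 2 [1y] bond c/2=11/400: DF=(3928759/4000000 − 11/400·(0.956600))/(1+11/400) = 9303/10000 ≈ 0.930300
step 3 [1.5y] swap r/2=378/9245: DF=(1 − 378/9245·(0.956600+0.930300))/(1+378/9245) = 4433/5000 ≈ 0.886600
step 4 [2y] zero: DF = P = 843/1000 ≈ 0.843000
step 5 [2.5y] zero: DF = P = 8173/10000 ≈ 0.817300
step 6 [3y] bond c/2=29/800: DF=(7887129/8000000 − 29/800·(0.956600+0.930300+0.886600+0.843000+0.817300))/(1+29/800) = 7963/10000 ≈ 0.796300

1 1/2 4783/5000
2 1 9303/10000
3 3/2 4433/5000
4 2 843/1000
5 5/2 8173/10000
6 3 7963/10000
DF(1y) is solved at step 2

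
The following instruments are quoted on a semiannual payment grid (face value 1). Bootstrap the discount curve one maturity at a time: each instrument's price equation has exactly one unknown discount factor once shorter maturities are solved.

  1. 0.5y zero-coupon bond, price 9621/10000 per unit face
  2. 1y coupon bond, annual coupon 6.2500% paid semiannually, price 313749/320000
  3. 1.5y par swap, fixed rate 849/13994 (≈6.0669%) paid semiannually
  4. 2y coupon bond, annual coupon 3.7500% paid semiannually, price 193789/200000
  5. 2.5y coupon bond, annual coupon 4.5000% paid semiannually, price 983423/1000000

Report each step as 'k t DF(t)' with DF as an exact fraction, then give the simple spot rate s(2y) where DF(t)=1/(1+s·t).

1 1/2 9621/10000
2 1 576/625
3 3/2 9151/10000
4 2 2249/2500
5 5/2 2201/2500
s(2y) = (1/(2249/2500) − 1)/(2) = 251/4498 ≈ 5.5803%

step 1 [0.5y] zero: DF = P = 9621/10000 ≈ 0.962100
step 2 [1y] bond c/2=1/32: DF=(313749/320000 − 1/32·(0.962100))/(1+1/32) = 576/625 ≈ 0.921600
step 3 [1.5y] swap r/2=849/27988: DF=(1 − 849/27988·(0.962100+0.921600))/(1+849/27988) = 9151/10000 ≈ 0.915100
step 4 [2y] bond c/2=3/160: DF=(193789/200000 − 3/160·(0.962100+0.921600+0.915100))/(1+3/160) = 2249/2500 ≈ 0.899600
step 5 [2.5y] bond c/2=9/400: DF=(983423/1000000 − 9/400·(0.962100+0.921600+0.915100+0.899600))/(1+9/400) = 2201/2500 ≈ 0.880400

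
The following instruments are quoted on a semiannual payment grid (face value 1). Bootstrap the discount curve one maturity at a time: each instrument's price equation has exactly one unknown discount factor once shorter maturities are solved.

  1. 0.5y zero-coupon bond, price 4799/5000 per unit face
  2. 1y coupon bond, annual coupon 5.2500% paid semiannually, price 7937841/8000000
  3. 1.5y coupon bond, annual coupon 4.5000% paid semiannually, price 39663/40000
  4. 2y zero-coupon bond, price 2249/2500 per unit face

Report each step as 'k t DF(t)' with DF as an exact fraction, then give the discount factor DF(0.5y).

1 1/2 4799/5000
2 1 9423/10000
3 3/2 9279/10000
4 2 2249/2500
DF(0.5y) = 4799/5000 ≈ 0.959800

step 1 [0.5y] zero: DF = P = 4799/5000 ≈ 0.959800
step 2 [1y] bond c/2=21/800: DF=(7937841/8000000 − 21/800·(0.959800))/(1+21/800) = 9423/10000 ≈ 0.942300
step 3 [1.5y] bond c/2=9/400: DF=(39663/40000 − 9/400·(0.959800+0.942300))/(1+9/400) = 9279/10000 ≈ 0.927900
step 4 [2y] zero: DF = P = 2249/2500 ≈ 0.899600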